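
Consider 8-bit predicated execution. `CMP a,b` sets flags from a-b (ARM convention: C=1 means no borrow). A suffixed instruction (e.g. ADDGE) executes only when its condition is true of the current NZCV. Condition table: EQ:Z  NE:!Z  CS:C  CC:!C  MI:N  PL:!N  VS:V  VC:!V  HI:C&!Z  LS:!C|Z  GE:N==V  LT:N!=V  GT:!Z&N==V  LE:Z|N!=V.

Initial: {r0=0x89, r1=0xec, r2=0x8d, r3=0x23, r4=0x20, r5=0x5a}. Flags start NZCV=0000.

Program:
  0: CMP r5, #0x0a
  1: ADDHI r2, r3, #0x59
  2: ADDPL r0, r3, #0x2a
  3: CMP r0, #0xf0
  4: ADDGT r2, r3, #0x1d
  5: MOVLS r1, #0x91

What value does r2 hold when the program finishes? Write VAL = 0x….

VAL = 0x40

[0] flags=0010 → (cmp)
[1] flags=0010 HI?T → r2=0x7c
[2] flags=0010 PL?T → r0=0x4d
[3] flags=0000 → (cmp)
[4] flags=0000 GT?T → r2=0x40
[5] flags=0000 LS?T → r1=0x91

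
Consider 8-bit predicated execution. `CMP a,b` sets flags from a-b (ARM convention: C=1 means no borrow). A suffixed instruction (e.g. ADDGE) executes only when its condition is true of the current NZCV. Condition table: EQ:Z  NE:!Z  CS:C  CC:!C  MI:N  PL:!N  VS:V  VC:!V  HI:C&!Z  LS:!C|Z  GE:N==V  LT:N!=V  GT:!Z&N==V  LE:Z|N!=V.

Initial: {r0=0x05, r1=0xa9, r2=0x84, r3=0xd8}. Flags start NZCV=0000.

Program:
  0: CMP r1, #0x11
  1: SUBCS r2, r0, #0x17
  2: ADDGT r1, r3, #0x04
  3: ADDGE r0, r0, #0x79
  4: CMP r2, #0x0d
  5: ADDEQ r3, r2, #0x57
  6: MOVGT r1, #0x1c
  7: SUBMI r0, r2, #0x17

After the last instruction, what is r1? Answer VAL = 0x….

0: ✓ CMP  NZCV=1010
1: ✓ SUBCS  r2←0xee
2: · ADDGT
3: · ADDGE
4: ✓ CMP  NZCV=1010
5: · ADDEQ
6: · MOVGT
7: ✓ SUBMI  r0←0xd7

VAL = 0xa9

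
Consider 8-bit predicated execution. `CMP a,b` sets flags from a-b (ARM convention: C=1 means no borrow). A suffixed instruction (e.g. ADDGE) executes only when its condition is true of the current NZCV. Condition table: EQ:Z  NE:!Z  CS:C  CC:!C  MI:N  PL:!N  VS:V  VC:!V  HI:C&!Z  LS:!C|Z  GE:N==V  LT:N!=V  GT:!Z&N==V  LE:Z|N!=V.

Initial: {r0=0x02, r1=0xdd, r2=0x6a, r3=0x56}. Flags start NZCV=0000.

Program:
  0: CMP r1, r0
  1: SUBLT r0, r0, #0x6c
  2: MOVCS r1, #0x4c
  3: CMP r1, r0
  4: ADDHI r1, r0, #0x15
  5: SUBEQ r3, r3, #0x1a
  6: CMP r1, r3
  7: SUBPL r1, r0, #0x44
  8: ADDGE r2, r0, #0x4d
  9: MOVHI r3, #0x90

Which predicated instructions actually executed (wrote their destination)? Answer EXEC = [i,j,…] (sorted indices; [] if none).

EXEC = [1,2]

0: ✓ CMP  NZCV=1010
1: ✓ SUBLT  r0←0x96
2: ✓ MOVCS  r1←0x4c
3: ✓ CMP  NZCV=1001
4: · ADDHI
5: · SUBEQ
6: ✓ CMP  NZCV=1000
7: · SUBPL
8: · ADDGE
9: · MOVHI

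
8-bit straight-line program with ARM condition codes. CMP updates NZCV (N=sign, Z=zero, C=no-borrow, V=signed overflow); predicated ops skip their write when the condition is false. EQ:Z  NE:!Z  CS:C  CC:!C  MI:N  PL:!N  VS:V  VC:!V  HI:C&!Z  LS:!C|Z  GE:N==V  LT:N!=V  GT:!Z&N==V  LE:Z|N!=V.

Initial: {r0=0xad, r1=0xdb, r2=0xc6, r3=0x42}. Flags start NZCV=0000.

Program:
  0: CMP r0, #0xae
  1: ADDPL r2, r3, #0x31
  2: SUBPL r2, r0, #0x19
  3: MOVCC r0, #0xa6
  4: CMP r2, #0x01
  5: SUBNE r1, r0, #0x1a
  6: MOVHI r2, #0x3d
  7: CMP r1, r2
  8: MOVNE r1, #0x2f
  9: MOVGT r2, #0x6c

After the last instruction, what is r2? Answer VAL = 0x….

VAL = 0x3d

[0] flags=1000 → (cmp)
[1] flags=1000 PL?F → skip
[2] flags=1000 PL?F → skip
[3] flags=1000 CC?T → r0=0xa6
[4] flags=1010 → (cmp)
[5] flags=1010 NE?T → r1=0x8c
[6] flags=1010 HI?T → r2=0x3d
[7] flags=0011 → (cmp)
[8] flags=0011 NE?T → r1=0x2f
[9] flags=0011 GT?F → skip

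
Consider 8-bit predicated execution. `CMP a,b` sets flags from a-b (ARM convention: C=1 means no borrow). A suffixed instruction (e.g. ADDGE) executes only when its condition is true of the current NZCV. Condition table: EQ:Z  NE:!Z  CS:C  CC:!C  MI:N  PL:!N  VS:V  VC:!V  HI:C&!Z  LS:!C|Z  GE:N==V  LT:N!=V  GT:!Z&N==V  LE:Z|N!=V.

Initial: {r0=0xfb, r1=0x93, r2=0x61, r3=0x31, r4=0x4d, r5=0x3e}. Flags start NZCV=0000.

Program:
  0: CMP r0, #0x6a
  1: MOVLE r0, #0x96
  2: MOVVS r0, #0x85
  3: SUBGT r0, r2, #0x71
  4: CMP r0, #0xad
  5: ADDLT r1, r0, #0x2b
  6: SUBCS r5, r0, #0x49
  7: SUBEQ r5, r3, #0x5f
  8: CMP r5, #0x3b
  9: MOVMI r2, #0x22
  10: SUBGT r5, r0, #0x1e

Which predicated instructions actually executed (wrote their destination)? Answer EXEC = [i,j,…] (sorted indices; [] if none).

[0] flags=1010 → (cmp)
[1] flags=1010 LE?T → r0=0x96
[2] flags=1010 VS?F → skip
[3] flags=1010 GT?F → skip
[4] flags=1000 → (cmp)
[5] flags=1000 LT?T → r1=0xc1
[6] flags=1000 CS?F → skip
[7] flags=1000 EQ?F → skip
[8] flags=0010 → (cmp)
[9] flags=0010 MI?F → skip
[10] flags=0010 GT?T → r5=0x78

EXEC = [1,5,10]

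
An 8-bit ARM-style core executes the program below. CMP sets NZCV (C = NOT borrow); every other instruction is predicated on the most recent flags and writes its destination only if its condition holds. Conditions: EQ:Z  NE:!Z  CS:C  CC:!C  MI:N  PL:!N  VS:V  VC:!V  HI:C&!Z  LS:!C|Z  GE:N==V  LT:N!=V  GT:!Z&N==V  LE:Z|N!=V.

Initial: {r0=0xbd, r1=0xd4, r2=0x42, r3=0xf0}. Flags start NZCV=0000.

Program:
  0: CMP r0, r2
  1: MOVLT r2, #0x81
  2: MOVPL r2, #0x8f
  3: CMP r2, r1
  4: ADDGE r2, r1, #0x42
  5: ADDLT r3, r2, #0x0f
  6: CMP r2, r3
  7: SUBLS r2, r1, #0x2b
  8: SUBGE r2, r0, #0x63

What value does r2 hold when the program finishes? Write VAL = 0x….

0: ✓ CMP  NZCV=0011
1: ✓ MOVLT  r2←0x81
2: ✓ MOVPL  r2←0x8f
3: ✓ CMP  NZCV=1000
4: · ADDGE
5: ✓ ADDLT  r3←0x9e
6: ✓ CMP  NZCV=1000
7: ✓ SUBLS  r2←0xa9
8: · SUBGE

VAL = 0xa9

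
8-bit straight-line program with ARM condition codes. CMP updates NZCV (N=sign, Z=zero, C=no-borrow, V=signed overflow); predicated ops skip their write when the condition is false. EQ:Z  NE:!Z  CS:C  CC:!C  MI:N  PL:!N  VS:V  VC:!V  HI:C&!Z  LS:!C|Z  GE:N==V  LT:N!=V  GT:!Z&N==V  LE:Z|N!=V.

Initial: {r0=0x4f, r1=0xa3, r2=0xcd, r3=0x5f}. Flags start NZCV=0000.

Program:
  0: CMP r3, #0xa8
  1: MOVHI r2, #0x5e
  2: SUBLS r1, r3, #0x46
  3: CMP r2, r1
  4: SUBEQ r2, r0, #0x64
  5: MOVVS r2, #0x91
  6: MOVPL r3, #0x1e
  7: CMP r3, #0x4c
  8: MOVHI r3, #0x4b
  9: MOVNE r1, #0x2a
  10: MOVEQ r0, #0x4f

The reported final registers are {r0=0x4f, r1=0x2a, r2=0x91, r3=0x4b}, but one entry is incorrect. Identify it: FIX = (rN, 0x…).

[0] flags=1001 → (cmp)
[1] flags=1001 HI?F → skip
[2] flags=1001 LS?T → r1=0x19
[3] flags=1010 → (cmp)
[4] flags=1010 EQ?F → skip
[5] flags=1010 VS?F → skip
[6] flags=1010 PL?F → skip
[7] flags=0010 → (cmp)
[8] flags=0010 HI?T → r3=0x4b
[9] flags=0010 NE?T → r1=0x2a
[10] flags=0010 EQ?F → skip

FIX = (r2, 0xcd)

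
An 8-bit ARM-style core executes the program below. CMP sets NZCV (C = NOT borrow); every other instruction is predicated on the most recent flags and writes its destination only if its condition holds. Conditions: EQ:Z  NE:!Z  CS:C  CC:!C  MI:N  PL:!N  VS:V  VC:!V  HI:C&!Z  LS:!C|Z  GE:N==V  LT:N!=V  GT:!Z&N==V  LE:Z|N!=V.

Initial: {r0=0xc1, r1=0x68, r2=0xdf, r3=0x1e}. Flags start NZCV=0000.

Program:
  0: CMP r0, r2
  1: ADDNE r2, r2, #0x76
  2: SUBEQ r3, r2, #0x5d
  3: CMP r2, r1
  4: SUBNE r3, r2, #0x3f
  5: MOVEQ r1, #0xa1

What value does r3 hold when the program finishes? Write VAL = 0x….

VAL = 0x16

0: ✓ CMP  NZCV=1000
1: ✓ ADDNE  r2←0x55
2: · SUBEQ
3: ✓ CMP  NZCV=1000
4: ✓ SUBNE  r3←0x16
5: · MOVEQ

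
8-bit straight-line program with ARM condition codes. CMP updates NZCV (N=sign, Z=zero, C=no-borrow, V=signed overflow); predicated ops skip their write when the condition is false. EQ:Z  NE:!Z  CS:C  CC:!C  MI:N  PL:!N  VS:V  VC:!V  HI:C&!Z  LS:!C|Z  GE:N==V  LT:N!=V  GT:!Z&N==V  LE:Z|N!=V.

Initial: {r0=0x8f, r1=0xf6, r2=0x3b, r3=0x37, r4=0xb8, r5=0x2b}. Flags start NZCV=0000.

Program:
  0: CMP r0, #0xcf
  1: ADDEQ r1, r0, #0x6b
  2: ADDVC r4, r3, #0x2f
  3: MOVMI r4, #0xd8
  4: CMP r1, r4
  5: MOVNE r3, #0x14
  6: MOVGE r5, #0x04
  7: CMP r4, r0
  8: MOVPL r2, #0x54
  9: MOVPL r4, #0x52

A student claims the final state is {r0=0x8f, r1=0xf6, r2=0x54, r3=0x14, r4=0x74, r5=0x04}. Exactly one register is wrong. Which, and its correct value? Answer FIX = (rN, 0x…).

FIX = (r4, 0x52)

0: ✓ CMP  NZCV=1000
1: · ADDEQ
2: ✓ ADDVC  r4←0x66
3: ✓ MOVMI  r4←0xd8
4: ✓ CMP  NZCV=0010
5: ✓ MOVNE  r3←0x14
6: ✓ MOVGE  r5←0x04
7: ✓ CMP  NZCV=0010
8: ✓ MOVPL  r2←0x54
9: ✓ MOVPL  r4←0x52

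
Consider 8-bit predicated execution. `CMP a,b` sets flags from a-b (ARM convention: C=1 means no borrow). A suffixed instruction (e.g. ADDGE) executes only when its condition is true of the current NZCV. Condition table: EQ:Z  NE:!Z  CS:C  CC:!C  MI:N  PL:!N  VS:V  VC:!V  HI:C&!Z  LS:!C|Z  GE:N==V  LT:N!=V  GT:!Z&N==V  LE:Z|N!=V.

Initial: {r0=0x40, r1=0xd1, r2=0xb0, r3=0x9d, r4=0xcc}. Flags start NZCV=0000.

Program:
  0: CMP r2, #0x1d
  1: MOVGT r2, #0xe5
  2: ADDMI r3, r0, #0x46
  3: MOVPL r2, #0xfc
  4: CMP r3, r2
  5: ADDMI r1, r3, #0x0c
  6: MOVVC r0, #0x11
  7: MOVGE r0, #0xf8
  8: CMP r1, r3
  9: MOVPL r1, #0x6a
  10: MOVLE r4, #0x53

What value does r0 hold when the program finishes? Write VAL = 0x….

0: ✓ CMP  NZCV=1010
1: · MOVGT
2: ✓ ADDMI  r3←0x86
3: · MOVPL
4: ✓ CMP  NZCV=1000
5: ✓ ADDMI  r1←0x92
6: ✓ MOVVC  r0←0x11
7: · MOVGE
8: ✓ CMP  NZCV=0010
9: ✓ MOVPL  r1←0x6a
10: · MOVLE

VAL = 0x11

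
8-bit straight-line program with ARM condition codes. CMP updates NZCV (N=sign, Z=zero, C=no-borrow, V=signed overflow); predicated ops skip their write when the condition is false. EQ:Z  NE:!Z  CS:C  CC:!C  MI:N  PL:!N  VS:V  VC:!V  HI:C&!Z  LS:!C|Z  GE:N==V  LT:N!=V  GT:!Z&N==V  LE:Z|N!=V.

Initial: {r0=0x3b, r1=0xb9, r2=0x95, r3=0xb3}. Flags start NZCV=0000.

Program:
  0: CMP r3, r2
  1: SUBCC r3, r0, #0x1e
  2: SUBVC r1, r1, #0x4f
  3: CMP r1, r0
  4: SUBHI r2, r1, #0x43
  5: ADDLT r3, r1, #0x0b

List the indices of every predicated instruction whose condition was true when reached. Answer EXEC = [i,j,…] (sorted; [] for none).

[0] flags=0010 → (cmp)
[1] flags=0010 CC?F → skip
[2] flags=0010 VC?T → r1=0x6a
[3] flags=0010 → (cmp)
[4] flags=0010 HI?T → r2=0x27
[5] flags=0010 LT?F → skip

EXEC = [2,4]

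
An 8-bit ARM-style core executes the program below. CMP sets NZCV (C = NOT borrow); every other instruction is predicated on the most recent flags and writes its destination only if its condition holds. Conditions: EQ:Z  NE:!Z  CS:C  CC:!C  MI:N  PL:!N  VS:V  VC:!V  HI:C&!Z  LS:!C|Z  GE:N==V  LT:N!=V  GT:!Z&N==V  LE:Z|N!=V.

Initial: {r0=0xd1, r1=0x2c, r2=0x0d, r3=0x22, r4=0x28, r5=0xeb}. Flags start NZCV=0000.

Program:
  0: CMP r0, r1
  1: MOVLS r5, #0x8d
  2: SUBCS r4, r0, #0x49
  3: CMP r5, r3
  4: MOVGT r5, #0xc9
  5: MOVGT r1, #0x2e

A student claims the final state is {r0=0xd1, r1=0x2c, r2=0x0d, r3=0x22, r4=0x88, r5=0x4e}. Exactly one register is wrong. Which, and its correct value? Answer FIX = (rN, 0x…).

FIX = (r5, 0xeb)

[0] flags=1010 → (cmp)
[1] flags=1010 LS?F → skip
[2] flags=1010 CS?T → r4=0x88
[3] flags=1010 → (cmp)
[4] flags=1010 GT?F → skip
[5] flags=1010 GT?F → skip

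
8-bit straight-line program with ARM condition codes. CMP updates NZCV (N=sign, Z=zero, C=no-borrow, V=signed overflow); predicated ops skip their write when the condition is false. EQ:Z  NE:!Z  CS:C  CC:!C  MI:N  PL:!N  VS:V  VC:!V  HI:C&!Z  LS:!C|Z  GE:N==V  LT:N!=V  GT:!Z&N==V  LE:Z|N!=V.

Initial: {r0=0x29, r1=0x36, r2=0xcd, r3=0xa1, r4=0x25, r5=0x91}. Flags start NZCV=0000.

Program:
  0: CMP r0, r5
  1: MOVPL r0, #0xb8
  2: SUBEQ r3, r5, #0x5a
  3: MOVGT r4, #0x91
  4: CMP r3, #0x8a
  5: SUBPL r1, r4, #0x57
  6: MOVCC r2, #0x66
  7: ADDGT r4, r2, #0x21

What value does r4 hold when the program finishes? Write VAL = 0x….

VAL = 0xee

0: ✓ CMP  NZCV=1001
1: · MOVPL
2: · SUBEQ
3: ✓ MOVGT  r4←0x91
4: ✓ CMP  NZCV=0010
5: ✓ SUBPL  r1←0x3a
6: · MOVCC
7: ✓ ADDGT  r4←0xee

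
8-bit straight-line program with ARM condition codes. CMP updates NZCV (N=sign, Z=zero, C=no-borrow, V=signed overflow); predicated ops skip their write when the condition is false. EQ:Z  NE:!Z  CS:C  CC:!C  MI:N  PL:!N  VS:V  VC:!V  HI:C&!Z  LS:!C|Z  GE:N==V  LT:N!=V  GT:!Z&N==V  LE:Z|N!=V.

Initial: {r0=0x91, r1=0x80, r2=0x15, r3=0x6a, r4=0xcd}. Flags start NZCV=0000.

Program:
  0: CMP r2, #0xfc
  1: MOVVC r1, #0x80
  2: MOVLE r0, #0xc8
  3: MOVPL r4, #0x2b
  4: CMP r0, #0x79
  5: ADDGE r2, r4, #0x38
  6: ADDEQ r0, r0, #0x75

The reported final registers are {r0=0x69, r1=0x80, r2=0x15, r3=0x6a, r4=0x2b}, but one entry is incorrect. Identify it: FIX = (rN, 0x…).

0: ✓ CMP  NZCV=0000
1: ✓ MOVVC  r1←0x80
2: · MOVLE
3: ✓ MOVPL  r4←0x2b
4: ✓ CMP  NZCV=0011
5: · ADDGE
6: · ADDEQ

FIX = (r0, 0x91)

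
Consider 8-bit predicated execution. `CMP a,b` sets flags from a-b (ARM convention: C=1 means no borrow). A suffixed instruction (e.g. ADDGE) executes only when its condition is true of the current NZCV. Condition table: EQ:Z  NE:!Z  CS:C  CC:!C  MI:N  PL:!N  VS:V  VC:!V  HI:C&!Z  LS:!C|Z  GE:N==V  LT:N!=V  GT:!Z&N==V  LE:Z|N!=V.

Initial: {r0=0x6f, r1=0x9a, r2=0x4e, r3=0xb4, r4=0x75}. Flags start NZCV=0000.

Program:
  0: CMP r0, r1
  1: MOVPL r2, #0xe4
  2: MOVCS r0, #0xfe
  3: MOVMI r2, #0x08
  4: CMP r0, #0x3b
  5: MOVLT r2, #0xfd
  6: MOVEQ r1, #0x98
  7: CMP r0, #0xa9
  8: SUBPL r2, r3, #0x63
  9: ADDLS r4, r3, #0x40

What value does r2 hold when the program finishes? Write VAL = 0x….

VAL = 0x08

[0] flags=1001 → (cmp)
[1] flags=1001 PL?F → skip
[2] flags=1001 CS?F → skip
[3] flags=1001 MI?T → r2=0x08
[4] flags=0010 → (cmp)
[5] flags=0010 LT?F → skip
[6] flags=0010 EQ?F → skip
[7] flags=1001 → (cmp)
[8] flags=1001 PL?F → skip
[9] flags=1001 LS?T → r4=0xf4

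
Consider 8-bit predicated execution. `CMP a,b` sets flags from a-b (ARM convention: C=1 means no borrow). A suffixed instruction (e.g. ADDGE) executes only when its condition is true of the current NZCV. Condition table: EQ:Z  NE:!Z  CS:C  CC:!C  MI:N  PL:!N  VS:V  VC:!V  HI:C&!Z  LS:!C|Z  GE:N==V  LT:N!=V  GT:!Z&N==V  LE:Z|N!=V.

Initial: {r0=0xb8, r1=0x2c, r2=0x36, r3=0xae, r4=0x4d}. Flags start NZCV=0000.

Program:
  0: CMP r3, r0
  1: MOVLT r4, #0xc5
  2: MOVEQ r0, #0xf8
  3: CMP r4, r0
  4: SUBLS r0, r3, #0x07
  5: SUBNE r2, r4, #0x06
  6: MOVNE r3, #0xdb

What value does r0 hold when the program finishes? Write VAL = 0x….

0: ✓ CMP  NZCV=1000
1: ✓ MOVLT  r4←0xc5
2: · MOVEQ
3: ✓ CMP  NZCV=0010
4: · SUBLS
5: ✓ SUBNE  r2←0xbf
6: ✓ MOVNE  r3←0xdb

VAL = 0xb8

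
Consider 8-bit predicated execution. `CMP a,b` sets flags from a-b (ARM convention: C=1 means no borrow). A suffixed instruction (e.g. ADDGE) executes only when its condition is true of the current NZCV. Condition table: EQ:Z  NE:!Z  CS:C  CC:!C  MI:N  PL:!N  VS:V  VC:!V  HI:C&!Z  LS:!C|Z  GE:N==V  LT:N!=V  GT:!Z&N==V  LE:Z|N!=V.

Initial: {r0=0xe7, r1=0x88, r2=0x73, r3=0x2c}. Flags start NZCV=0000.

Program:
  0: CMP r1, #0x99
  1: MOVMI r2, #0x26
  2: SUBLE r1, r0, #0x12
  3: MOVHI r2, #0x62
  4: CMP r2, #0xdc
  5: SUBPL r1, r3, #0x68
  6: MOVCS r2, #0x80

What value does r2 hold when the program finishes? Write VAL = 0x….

[0] flags=1000 → (cmp)
[1] flags=1000 MI?T → r2=0x26
[2] flags=1000 LE?T → r1=0xd5
[3] flags=1000 HI?F → skip
[4] flags=0000 → (cmp)
[5] flags=0000 PL?T → r1=0xc4
[6] flags=0000 CS?F → skip

VAL = 0x26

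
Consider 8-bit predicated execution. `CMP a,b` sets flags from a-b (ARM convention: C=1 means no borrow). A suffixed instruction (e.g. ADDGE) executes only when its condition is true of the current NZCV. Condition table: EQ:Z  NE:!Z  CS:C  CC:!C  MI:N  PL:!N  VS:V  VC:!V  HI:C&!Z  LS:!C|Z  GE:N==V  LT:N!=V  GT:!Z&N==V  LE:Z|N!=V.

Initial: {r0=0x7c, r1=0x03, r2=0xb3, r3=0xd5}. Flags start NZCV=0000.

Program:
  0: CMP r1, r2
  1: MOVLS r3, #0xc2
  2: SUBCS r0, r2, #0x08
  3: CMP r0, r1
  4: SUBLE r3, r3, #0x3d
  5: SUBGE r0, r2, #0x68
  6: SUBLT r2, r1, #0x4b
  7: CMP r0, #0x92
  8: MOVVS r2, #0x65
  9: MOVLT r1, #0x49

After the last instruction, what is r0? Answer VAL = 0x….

VAL = 0x4b

0: ✓ CMP  NZCV=0000
1: ✓ MOVLS  r3←0xc2
2: · SUBCS
3: ✓ CMP  NZCV=0010
4: · SUBLE
5: ✓ SUBGE  r0←0x4b
6: · SUBLT
7: ✓ CMP  NZCV=1001
8: ✓ MOVVS  r2←0x65
9: · MOVLT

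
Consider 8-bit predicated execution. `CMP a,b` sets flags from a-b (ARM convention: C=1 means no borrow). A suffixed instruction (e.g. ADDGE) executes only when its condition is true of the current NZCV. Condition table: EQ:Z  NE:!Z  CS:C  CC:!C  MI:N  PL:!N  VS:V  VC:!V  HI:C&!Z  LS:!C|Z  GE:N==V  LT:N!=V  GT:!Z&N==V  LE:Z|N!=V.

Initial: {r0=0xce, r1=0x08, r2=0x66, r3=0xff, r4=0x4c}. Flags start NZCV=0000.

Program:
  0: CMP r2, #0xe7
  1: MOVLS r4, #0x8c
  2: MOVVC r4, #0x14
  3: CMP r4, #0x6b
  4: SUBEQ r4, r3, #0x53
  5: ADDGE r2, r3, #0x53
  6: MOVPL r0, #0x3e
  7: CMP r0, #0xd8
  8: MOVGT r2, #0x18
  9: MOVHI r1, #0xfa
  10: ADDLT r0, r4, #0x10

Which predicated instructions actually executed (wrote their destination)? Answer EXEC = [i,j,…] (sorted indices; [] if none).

[0] flags=0000 → (cmp)
[1] flags=0000 LS?T → r4=0x8c
[2] flags=0000 VC?T → r4=0x14
[3] flags=1000 → (cmp)
[4] flags=1000 EQ?F → skip
[5] flags=1000 GE?F → skip
[6] flags=1000 PL?F → skip
[7] flags=1000 → (cmp)
[8] flags=1000 GT?F → skip
[9] flags=1000 HI?F → skip
[10] flags=1000 LT?T → r0=0x24

EXEC = [1,2,10]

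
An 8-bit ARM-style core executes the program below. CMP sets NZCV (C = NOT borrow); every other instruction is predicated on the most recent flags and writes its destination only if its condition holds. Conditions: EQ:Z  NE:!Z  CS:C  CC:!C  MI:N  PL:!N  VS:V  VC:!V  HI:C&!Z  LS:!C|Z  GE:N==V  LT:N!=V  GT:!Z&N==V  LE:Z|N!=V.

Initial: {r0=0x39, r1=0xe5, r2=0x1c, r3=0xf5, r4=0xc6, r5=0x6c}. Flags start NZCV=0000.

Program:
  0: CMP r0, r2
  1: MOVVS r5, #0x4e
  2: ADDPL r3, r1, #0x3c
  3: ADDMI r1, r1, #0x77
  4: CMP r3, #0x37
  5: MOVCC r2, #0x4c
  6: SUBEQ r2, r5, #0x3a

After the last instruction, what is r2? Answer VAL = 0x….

VAL = 0x4c

0: ✓ CMP  NZCV=0010
1: · MOVVS
2: ✓ ADDPL  r3←0x21
3: · ADDMI
4: ✓ CMP  NZCV=1000
5: ✓ MOVCC  r2←0x4c
6: · SUBEQ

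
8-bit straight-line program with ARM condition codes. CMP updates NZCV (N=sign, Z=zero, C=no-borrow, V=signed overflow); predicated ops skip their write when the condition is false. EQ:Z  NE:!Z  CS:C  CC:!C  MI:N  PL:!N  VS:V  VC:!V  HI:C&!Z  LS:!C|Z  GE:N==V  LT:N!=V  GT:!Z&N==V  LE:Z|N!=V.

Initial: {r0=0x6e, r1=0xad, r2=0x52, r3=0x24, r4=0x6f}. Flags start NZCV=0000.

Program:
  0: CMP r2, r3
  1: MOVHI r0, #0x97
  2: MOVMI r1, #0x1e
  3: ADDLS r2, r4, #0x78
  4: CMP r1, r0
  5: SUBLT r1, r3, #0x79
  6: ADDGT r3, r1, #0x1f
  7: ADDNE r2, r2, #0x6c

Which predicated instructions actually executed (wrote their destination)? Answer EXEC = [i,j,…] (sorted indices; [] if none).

EXEC = [1,6,7]

[0] flags=0010 → (cmp)
[1] flags=0010 HI?T → r0=0x97
[2] flags=0010 MI?F → skip
[3] flags=0010 LS?F → skip
[4] flags=0010 → (cmp)
[5] flags=0010 LT?F → skip
[6] flags=0010 GT?T → r3=0xcc
[7] flags=0010 NE?T → r2=0xbe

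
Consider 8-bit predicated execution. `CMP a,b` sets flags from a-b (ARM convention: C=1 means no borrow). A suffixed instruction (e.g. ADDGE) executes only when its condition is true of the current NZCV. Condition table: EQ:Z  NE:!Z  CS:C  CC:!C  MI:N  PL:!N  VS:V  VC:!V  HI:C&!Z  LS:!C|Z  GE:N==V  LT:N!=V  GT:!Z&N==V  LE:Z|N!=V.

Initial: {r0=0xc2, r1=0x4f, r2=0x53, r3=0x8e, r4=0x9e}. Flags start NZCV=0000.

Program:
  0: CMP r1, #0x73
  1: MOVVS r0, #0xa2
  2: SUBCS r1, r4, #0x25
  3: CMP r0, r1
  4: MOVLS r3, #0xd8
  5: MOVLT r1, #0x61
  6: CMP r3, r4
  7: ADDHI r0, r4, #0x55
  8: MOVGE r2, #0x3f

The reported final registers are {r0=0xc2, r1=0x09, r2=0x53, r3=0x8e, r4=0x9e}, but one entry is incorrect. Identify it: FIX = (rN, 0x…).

0: ✓ CMP  NZCV=1000
1: · MOVVS
2: · SUBCS
3: ✓ CMP  NZCV=0011
4: · MOVLS
5: ✓ MOVLT  r1←0x61
6: ✓ CMP  NZCV=1000
7: · ADDHI
8: · MOVGE

FIX = (r1, 0x61)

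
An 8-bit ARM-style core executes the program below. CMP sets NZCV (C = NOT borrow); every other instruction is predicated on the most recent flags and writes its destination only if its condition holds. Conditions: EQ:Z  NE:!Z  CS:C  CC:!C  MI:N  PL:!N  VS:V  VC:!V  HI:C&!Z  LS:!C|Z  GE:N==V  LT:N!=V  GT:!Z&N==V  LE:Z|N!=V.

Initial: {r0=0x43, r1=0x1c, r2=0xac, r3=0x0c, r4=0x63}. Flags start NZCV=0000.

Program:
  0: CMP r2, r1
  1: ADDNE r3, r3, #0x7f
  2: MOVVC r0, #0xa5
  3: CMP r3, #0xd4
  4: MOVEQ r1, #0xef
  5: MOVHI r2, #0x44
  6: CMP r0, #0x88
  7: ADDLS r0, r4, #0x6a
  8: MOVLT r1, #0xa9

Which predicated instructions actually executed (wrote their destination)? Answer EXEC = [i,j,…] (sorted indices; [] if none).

EXEC = [1,2]

[0] flags=1010 → (cmp)
[1] flags=1010 NE?T → r3=0x8b
[2] flags=1010 VC?T → r0=0xa5
[3] flags=1000 → (cmp)
[4] flags=1000 EQ?F → skip
[5] flags=1000 HI?F → skip
[6] flags=0010 → (cmp)
[7] flags=0010 LS?F → skip
[8] flags=0010 LT?F → skip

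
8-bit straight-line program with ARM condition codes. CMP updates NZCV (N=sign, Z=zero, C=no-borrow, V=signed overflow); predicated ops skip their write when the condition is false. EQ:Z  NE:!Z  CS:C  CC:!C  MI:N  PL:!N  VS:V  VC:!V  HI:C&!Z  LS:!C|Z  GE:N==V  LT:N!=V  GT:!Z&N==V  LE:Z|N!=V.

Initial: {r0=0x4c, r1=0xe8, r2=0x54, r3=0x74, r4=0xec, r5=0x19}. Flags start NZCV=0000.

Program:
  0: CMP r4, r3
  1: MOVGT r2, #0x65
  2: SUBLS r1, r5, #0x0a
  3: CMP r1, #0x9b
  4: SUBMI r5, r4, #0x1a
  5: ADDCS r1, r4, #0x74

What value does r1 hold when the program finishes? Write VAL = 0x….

VAL = 0x60

[0] flags=0011 → (cmp)
[1] flags=0011 GT?F → skip
[2] flags=0011 LS?F → skip
[3] flags=0010 → (cmp)
[4] flags=0010 MI?F → skip
[5] flags=0010 CS?T → r1=0x60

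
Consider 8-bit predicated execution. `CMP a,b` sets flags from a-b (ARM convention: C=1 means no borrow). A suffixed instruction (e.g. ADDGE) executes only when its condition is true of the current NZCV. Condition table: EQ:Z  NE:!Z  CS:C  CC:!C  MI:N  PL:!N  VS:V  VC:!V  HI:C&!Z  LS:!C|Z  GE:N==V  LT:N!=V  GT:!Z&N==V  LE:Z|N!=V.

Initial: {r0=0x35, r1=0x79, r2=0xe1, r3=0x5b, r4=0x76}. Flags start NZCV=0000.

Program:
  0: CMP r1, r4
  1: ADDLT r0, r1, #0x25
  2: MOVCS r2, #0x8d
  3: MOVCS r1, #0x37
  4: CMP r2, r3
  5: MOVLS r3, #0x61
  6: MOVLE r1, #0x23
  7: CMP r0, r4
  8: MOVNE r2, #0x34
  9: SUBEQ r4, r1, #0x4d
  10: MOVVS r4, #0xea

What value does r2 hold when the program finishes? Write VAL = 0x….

[0] flags=0010 → (cmp)
[1] flags=0010 LT?F → skip
[2] flags=0010 CS?T → r2=0x8d
[3] flags=0010 CS?T → r1=0x37
[4] flags=0011 → (cmp)
[5] flags=0011 LS?F → skip
[6] flags=0011 LE?T → r1=0x23
[7] flags=1000 → (cmp)
[8] flags=1000 NE?T → r2=0x34
[9] flags=1000 EQ?F → skip
[10] flags=1000 VS?F → skip

VAL = 0x34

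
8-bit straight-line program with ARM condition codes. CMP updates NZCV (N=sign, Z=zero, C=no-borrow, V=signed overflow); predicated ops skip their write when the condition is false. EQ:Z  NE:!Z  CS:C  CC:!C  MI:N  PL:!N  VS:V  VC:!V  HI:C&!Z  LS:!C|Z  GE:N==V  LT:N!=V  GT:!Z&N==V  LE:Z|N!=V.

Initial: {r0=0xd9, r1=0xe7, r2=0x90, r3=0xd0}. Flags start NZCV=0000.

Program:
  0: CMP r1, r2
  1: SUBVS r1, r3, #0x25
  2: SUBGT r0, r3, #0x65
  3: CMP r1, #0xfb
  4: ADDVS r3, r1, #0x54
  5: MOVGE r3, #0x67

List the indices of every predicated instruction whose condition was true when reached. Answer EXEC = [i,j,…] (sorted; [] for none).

[0] flags=0010 → (cmp)
[1] flags=0010 VS?F → skip
[2] flags=0010 GT?T → r0=0x6b
[3] flags=1000 → (cmp)
[4] flags=1000 VS?F → skip
[5] flags=1000 GE?F → skip

EXEC = [2]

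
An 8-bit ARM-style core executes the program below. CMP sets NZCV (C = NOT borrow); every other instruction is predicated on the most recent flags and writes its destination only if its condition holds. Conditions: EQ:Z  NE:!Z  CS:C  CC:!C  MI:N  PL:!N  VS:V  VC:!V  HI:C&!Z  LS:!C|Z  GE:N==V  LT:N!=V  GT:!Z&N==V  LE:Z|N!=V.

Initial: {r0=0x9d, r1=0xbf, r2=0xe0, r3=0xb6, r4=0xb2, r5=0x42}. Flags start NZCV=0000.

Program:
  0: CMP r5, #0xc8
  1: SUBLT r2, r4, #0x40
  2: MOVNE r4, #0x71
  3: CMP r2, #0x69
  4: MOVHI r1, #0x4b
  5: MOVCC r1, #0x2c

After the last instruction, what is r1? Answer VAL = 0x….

[0] flags=0000 → (cmp)
[1] flags=0000 LT?F → skip
[2] flags=0000 NE?T → r4=0x71
[3] flags=0011 → (cmp)
[4] flags=0011 HI?T → r1=0x4b
[5] flags=0011 CC?F → skip

VAL = 0x4b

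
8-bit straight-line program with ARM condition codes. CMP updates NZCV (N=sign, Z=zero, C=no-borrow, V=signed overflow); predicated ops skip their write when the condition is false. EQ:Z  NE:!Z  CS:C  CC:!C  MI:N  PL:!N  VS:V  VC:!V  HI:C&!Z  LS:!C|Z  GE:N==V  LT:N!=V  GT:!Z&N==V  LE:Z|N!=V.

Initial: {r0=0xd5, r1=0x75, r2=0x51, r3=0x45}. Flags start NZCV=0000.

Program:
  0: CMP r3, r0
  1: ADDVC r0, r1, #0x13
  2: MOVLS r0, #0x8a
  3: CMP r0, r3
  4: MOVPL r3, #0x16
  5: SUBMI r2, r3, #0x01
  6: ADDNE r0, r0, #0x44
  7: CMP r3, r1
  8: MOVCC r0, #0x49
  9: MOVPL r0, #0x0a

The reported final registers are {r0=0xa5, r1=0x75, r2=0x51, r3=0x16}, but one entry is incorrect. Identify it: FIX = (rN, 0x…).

FIX = (r0, 0x49)

[0] flags=0000 → (cmp)
[1] flags=0000 VC?T → r0=0x88
[2] flags=0000 LS?T → r0=0x8a
[3] flags=0011 → (cmp)
[4] flags=0011 PL?T → r3=0x16
[5] flags=0011 MI?F → skip
[6] flags=0011 NE?T → r0=0xce
[7] flags=1000 → (cmp)
[8] flags=1000 CC?T → r0=0x49
[9] flags=1000 PL?F → skip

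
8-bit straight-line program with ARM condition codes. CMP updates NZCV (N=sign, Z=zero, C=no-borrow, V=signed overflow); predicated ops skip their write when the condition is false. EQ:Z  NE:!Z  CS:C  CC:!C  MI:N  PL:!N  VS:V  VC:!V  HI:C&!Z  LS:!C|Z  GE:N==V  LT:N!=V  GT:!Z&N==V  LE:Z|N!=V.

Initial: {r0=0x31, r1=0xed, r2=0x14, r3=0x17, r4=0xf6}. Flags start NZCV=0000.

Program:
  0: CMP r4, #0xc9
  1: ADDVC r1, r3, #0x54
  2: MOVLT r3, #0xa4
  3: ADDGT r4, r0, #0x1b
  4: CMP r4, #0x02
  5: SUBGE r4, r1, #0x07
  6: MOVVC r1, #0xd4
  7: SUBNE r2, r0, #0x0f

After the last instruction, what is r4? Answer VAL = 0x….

VAL = 0x64

[0] flags=0010 → (cmp)
[1] flags=0010 VC?T → r1=0x6b
[2] flags=0010 LT?F → skip
[3] flags=0010 GT?T → r4=0x4c
[4] flags=0010 → (cmp)
[5] flags=0010 GE?T → r4=0x64
[6] flags=0010 VC?T → r1=0xd4
[7] flags=0010 NE?T → r2=0x22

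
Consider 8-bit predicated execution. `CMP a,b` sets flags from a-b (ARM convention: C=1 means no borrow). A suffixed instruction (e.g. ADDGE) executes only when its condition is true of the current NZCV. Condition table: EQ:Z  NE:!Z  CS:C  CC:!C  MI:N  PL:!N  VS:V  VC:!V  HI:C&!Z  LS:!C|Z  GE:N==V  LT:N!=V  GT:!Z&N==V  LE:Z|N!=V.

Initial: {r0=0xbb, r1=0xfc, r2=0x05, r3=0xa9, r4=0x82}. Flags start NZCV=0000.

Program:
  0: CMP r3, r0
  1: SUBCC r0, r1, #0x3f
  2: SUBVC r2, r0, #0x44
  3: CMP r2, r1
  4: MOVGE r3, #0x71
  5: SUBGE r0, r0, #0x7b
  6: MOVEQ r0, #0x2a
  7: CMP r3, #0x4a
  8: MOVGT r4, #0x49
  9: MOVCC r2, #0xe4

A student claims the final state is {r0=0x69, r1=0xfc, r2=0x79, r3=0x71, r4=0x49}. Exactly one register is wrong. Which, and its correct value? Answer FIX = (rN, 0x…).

FIX = (r0, 0x42)

[0] flags=1000 → (cmp)
[1] flags=1000 CC?T → r0=0xbd
[2] flags=1000 VC?T → r2=0x79
[3] flags=0000 → (cmp)
[4] flags=0000 GE?T → r3=0x71
[5] flags=0000 GE?T → r0=0x42
[6] flags=0000 EQ?F → skip
[7] flags=0010 → (cmp)
[8] flags=0010 GT?T → r4=0x49
[9] flags=0010 CC?F → skip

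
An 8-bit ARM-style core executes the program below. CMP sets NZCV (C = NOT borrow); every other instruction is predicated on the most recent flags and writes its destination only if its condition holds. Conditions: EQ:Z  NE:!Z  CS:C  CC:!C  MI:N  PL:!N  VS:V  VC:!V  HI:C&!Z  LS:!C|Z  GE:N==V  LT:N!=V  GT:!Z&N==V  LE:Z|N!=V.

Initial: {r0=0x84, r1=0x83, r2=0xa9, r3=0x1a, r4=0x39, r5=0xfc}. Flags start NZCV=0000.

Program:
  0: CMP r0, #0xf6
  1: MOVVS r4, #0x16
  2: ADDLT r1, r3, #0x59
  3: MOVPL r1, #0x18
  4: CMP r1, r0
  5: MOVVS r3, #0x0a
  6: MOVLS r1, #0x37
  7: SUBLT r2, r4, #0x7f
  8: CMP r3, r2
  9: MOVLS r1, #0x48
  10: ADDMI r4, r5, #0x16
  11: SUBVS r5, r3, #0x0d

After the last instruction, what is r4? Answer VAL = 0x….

VAL = 0x39

0: ✓ CMP  NZCV=1000
1: · MOVVS
2: ✓ ADDLT  r1←0x73
3: · MOVPL
4: ✓ CMP  NZCV=1001
5: ✓ MOVVS  r3←0x0a
6: ✓ MOVLS  r1←0x37
7: · SUBLT
8: ✓ CMP  NZCV=0000
9: ✓ MOVLS  r1←0x48
10: · ADDMI
11: · SUBVS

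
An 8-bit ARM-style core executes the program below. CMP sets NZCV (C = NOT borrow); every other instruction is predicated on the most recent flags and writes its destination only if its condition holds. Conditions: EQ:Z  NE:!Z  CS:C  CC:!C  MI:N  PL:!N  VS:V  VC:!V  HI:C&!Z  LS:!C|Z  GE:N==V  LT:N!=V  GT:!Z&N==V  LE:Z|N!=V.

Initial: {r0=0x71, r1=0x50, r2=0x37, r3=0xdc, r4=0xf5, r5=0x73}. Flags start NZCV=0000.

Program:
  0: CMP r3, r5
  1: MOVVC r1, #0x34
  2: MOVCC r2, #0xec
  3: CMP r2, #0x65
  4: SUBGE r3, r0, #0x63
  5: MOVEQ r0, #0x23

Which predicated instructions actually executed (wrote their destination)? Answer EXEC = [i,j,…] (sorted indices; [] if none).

0: ✓ CMP  NZCV=0011
1: · MOVVC
2: · MOVCC
3: ✓ CMP  NZCV=1000
4: · SUBGE
5: · MOVEQ

EXEC = []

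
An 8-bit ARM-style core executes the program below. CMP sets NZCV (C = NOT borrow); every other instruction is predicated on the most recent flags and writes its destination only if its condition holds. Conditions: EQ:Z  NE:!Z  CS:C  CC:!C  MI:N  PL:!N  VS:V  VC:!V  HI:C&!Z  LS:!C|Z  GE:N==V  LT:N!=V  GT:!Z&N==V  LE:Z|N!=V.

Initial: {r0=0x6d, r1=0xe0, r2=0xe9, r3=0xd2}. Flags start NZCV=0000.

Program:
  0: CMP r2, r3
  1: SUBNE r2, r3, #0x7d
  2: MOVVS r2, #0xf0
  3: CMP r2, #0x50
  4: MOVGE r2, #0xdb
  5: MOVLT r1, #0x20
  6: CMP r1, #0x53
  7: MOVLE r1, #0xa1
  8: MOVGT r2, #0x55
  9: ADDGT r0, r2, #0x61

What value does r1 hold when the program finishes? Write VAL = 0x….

0: ✓ CMP  NZCV=0010
1: ✓ SUBNE  r2←0x55
2: · MOVVS
3: ✓ CMP  NZCV=0010
4: ✓ MOVGE  r2←0xdb
5: · MOVLT
6: ✓ CMP  NZCV=1010
7: ✓ MOVLE  r1←0xa1
8: · MOVGT
9: · ADDGT

VAL = 0xa1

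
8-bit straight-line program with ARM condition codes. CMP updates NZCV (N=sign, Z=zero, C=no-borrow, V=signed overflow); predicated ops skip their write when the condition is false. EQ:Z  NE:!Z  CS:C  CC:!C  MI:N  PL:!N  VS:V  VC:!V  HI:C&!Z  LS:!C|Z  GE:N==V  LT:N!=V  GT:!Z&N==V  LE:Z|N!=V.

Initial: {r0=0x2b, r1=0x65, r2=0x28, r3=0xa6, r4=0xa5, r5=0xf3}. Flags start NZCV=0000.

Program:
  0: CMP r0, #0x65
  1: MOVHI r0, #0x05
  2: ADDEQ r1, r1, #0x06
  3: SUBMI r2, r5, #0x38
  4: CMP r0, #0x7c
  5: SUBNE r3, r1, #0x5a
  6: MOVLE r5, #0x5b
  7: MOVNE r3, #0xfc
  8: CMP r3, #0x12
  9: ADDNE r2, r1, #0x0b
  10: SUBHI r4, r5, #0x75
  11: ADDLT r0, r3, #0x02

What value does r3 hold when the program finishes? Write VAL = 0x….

[0] flags=1000 → (cmp)
[1] flags=1000 HI?F → skip
[2] flags=1000 EQ?F → skip
[3] flags=1000 MI?T → r2=0xbb
[4] flags=1000 → (cmp)
[5] flags=1000 NE?T → r3=0x0b
[6] flags=1000 LE?T → r5=0x5b
[7] flags=1000 NE?T → r3=0xfc
[8] flags=1010 → (cmp)
[9] flags=1010 NE?T → r2=0x70
[10] flags=1010 HI?T → r4=0xe6
[11] flags=1010 LT?T → r0=0xfe

VAL = 0xfc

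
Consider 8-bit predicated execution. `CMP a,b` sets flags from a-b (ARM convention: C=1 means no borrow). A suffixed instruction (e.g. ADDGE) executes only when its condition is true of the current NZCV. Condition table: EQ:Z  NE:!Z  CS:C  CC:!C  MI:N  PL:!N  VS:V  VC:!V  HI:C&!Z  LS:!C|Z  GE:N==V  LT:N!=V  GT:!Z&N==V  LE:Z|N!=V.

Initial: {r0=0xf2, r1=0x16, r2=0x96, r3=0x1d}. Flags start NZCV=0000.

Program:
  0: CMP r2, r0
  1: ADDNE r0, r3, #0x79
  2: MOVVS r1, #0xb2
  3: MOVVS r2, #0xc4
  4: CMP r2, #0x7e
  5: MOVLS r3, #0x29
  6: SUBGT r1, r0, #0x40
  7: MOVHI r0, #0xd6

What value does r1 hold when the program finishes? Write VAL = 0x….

[0] flags=1000 → (cmp)
[1] flags=1000 NE?T → r0=0x96
[2] flags=1000 VS?F → skip
[3] flags=1000 VS?F → skip
[4] flags=0011 → (cmp)
[5] flags=0011 LS?F → skip
[6] flags=0011 GT?F → skip
[7] flags=0011 HI?T → r0=0xd6

VAL = 0x16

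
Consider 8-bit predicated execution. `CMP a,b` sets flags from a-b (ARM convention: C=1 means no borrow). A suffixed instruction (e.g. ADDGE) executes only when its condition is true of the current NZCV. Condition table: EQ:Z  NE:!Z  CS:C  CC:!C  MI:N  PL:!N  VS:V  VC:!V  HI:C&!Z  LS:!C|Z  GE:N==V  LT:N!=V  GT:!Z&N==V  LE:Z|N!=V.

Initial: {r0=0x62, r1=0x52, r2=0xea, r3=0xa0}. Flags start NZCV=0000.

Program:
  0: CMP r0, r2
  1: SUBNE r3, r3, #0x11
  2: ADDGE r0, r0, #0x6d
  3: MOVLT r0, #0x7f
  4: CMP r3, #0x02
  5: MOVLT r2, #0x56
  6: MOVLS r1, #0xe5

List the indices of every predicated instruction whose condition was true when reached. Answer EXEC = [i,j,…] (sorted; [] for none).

EXEC = [1,2,5]

[0] flags=0000 → (cmp)
[1] flags=0000 NE?T → r3=0x8f
[2] flags=0000 GE?T → r0=0xcf
[3] flags=0000 LT?F → skip
[4] flags=1010 → (cmp)
[5] flags=1010 LT?T → r2=0x56
[6] flags=1010 LS?F → skip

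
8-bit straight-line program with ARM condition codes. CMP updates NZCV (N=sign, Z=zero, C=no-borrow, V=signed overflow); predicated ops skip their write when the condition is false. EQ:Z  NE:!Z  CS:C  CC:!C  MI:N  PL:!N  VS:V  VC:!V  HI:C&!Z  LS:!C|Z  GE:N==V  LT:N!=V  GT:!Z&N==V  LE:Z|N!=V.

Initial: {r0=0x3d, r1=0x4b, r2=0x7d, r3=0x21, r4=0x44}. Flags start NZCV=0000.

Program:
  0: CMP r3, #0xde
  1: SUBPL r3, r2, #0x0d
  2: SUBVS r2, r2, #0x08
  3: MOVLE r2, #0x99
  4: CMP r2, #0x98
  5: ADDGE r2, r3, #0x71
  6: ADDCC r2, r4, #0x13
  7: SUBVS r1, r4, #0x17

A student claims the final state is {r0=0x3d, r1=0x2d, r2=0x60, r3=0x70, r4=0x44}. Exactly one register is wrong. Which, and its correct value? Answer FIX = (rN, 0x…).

[0] flags=0000 → (cmp)
[1] flags=0000 PL?T → r3=0x70
[2] flags=0000 VS?F → skip
[3] flags=0000 LE?F → skip
[4] flags=1001 → (cmp)
[5] flags=1001 GE?T → r2=0xe1
[6] flags=1001 CC?T → r2=0x57
[7] flags=1001 VS?T → r1=0x2d

FIX = (r2, 0x57)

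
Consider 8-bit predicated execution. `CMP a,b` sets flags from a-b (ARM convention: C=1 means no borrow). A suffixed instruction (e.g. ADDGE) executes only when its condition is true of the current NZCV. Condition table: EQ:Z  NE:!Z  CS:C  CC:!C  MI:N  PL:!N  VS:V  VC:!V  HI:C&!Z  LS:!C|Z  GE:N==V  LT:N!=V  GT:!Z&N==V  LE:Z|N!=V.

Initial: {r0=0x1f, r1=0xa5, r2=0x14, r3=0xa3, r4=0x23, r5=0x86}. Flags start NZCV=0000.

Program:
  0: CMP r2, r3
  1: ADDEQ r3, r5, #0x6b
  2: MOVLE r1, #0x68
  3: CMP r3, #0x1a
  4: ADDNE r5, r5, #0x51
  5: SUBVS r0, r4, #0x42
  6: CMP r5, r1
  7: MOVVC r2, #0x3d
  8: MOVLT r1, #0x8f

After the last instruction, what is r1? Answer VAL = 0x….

0: ✓ CMP  NZCV=0000
1: · ADDEQ
2: · MOVLE
3: ✓ CMP  NZCV=1010
4: ✓ ADDNE  r5←0xd7
5: · SUBVS
6: ✓ CMP  NZCV=0010
7: ✓ MOVVC  r2←0x3d
8: · MOVLT

VAL = 0xa5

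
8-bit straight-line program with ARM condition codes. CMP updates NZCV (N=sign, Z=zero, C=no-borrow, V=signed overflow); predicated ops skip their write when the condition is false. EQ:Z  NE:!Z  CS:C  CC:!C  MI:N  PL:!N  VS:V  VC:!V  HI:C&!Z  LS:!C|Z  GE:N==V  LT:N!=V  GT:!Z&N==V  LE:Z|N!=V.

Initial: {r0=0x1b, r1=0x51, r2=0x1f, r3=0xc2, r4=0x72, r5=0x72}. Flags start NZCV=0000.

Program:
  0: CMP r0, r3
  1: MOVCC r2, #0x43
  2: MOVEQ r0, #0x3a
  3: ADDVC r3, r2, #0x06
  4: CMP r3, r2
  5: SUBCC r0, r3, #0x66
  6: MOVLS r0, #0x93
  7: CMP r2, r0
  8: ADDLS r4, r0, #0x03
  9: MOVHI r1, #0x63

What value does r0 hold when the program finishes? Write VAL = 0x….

VAL = 0x1b

[0] flags=0000 → (cmp)
[1] flags=0000 CC?T → r2=0x43
[2] flags=0000 EQ?F → skip
[3] flags=0000 VC?T → r3=0x49
[4] flags=0010 → (cmp)
[5] flags=0010 CC?F → skip
[6] flags=0010 LS?F → skip
[7] flags=0010 → (cmp)
[8] flags=0010 LS?F → skip
[9] flags=0010 HI?T → r1=0x63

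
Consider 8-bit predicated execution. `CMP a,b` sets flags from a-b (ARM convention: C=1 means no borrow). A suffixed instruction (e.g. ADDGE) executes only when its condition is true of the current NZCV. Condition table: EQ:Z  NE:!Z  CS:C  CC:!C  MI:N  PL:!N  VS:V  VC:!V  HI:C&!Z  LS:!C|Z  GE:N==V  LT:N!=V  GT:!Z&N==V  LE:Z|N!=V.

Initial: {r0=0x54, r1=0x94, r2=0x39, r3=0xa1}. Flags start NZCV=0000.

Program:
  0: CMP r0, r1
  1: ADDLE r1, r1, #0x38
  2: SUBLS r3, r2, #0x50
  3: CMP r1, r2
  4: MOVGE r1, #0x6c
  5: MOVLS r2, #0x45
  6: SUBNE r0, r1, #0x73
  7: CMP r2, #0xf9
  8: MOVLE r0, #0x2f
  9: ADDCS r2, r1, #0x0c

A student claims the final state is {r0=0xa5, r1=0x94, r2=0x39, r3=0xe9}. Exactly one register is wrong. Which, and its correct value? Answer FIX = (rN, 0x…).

[0] flags=1001 → (cmp)
[1] flags=1001 LE?F → skip
[2] flags=1001 LS?T → r3=0xe9
[3] flags=0011 → (cmp)
[4] flags=0011 GE?F → skip
[5] flags=0011 LS?F → skip
[6] flags=0011 NE?T → r0=0x21
[7] flags=0000 → (cmp)
[8] flags=0000 LE?F → skip
[9] flags=0000 CS?F → skip

FIX = (r0, 0x21)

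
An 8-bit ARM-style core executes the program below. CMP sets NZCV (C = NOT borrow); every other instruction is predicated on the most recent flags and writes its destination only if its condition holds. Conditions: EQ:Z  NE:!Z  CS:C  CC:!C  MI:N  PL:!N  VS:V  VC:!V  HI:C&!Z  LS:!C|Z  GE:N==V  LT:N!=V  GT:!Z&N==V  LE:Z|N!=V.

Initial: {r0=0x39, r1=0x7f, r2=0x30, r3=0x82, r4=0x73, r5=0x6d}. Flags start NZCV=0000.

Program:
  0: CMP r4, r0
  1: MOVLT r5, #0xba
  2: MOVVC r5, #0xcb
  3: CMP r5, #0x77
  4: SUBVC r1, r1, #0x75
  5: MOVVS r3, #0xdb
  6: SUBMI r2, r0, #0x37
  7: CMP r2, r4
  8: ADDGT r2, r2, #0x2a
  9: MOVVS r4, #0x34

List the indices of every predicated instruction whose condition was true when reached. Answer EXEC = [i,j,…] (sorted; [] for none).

0: ✓ CMP  NZCV=0010
1: · MOVLT
2: ✓ MOVVC  r5←0xcb
3: ✓ CMP  NZCV=0011
4: · SUBVC
5: ✓ MOVVS  r3←0xdb
6: · SUBMI
7: ✓ CMP  NZCV=1000
8: · ADDGT
9: · MOVVS

EXEC = [2,5]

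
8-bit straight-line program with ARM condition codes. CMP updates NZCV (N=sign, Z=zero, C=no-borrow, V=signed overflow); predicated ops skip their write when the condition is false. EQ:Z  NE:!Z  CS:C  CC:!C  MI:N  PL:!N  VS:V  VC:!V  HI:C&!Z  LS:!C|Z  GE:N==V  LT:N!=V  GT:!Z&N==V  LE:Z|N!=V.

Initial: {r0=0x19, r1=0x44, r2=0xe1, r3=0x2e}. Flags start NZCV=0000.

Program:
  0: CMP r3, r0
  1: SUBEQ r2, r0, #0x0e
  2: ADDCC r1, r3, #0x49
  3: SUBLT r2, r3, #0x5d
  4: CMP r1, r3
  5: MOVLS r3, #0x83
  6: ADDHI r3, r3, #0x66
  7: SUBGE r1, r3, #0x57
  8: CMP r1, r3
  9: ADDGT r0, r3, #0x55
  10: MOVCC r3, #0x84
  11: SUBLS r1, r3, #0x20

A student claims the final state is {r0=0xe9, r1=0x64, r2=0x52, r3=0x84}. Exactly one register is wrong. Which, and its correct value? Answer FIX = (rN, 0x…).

0: ✓ CMP  NZCV=0010
1: · SUBEQ
2: · ADDCC
3: · SUBLT
4: ✓ CMP  NZCV=0010
5: · MOVLS
6: ✓ ADDHI  r3←0x94
7: ✓ SUBGE  r1←0x3d
8: ✓ CMP  NZCV=1001
9: ✓ ADDGT  r0←0xe9
10: ✓ MOVCC  r3←0x84
11: ✓ SUBLS  r1←0x64

FIX = (r2, 0xe1)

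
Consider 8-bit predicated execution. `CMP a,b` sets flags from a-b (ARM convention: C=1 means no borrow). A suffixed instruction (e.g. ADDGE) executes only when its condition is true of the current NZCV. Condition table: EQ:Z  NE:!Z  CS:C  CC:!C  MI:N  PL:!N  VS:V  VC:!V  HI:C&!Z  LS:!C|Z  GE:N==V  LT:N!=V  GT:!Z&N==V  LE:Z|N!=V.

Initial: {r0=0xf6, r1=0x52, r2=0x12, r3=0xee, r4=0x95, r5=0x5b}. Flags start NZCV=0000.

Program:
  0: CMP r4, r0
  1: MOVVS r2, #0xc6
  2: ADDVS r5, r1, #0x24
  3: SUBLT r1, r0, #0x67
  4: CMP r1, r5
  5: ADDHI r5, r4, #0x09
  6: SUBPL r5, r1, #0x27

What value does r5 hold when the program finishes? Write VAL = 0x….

VAL = 0x68

0: ✓ CMP  NZCV=1000
1: · MOVVS
2: · ADDVS
3: ✓ SUBLT  r1←0x8f
4: ✓ CMP  NZCV=0011
5: ✓ ADDHI  r5←0x9e
6: ✓ SUBPL  r5←0x68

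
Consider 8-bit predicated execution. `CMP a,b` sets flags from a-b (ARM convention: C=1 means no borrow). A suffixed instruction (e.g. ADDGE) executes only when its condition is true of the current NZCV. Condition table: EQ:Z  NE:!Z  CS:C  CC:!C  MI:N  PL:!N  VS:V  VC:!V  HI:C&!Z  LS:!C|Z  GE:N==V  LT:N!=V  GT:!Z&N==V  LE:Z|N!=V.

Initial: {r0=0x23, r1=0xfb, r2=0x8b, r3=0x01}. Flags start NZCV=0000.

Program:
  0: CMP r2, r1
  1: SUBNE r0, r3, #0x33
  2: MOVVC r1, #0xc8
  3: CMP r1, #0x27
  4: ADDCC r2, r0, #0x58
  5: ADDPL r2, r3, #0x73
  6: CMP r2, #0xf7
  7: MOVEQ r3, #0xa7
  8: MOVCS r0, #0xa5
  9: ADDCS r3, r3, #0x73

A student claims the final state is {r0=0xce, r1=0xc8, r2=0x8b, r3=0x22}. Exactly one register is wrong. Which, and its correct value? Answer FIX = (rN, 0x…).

[0] flags=1000 → (cmp)
[1] flags=1000 NE?T → r0=0xce
[2] flags=1000 VC?T → r1=0xc8
[3] flags=1010 → (cmp)
[4] flags=1010 CC?F → skip
[5] flags=1010 PL?F → skip
[6] flags=1000 → (cmp)
[7] flags=1000 EQ?F → skip
[8] flags=1000 CS?F → skip
[9] flags=1000 CS?F → skip

FIX = (r3, 0x01)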